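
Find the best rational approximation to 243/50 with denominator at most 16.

Expand x = 243/50 as a continued fraction with the Euclidean algorithm:
  243 = 4*50 + 43, so a_0 = 4.
  50 = 1*43 + 7, so a_1 = 1.
  43 = 6*7 + 1, so a_2 = 6.
  7 = 7*1 + 0, so a_3 = 7.
so x = [4; 1, 6, 7].
Convergents (p_i = a_i*p_{i-1} + p_{i-2}, q_i = a_i*q_{i-1} + q_{i-2} with p_{-2}=0, p_{-1}=1, q_{-2}=1, q_{-1}=0), until the denominator exceeds 16:
  i=0: a_0=4, p_0 = 4*1 + 0 = 4, q_0 = 4*0 + 1 = 1.
  i=1: a_1=1, p_1 = 1*4 + 1 = 5, q_1 = 1*1 + 0 = 1.
  i=2: a_2=6, p_2 = 6*5 + 4 = 34, q_2 = 6*1 + 1 = 7.
  i=3: a_3=7, p_3 = 7*34 + 5 = 243, q_3 = 7*7 + 1 = 50.
q_3 = 50 > 16, so the last convergent with denominator <= 16 is p_2/q_2 = 34/7.
The closest fraction with denominator <= 16 is either p_2/q_2 or the intermediate fraction (k*p_2 + p_1)/(k*q_2 + q_1) with the largest k >= 1 whose denominator stays <= 16; these approach x as k grows, and every other convergent or intermediate fraction in range is farther away.
Largest k: floor((16 - q_1)/q_2) = floor((16 - 1)/7) = 2.
That gives (2*34 + 5)/(2*7 + 1) = 73/15.
Compare the errors: |x - 34/7| = |243*7 - 34*50|/(50*7) = 1/350, and |x - 73/15| = |243*15 - 73*50|/(50*15) = 5/750.
Cross-multiplying, 1*750 = 750 < 1750 = 5*350, so 1/350 is smaller: the convergent 34/7 is closer to x than 73/15.

34/7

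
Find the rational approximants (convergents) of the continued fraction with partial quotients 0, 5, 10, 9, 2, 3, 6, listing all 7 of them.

Using the convergent recurrence p_i = a_i*p_{i-1} + p_{i-2}, q_i = a_i*q_{i-1} + q_{i-2} with p_{-2}=0, p_{-1}=1, q_{-2}=1, q_{-1}=0:
  i=0: a_0=0, p_0 = 0*1 + 0 = 0, q_0 = 0*0 + 1 = 1.
  i=1: a_1=5, p_1 = 5*0 + 1 = 1, q_1 = 5*1 + 0 = 5.
  i=2: a_2=10, p_2 = 10*1 + 0 = 10, q_2 = 10*5 + 1 = 51.
  i=3: a_3=9, p_3 = 9*10 + 1 = 91, q_3 = 9*51 + 5 = 464.
  i=4: a_4=2, p_4 = 2*91 + 10 = 192, q_4 = 2*464 + 51 = 979.
  i=5: a_5=3, p_5 = 3*192 + 91 = 667, q_5 = 3*979 + 464 = 3401.
  i=6: a_6=6, p_6 = 6*667 + 192 = 4194, q_6 = 6*3401 + 979 = 21385.

0/1, 1/5, 10/51, 91/464, 192/979, 667/3401, 4194/21385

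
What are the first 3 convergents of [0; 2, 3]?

0/1, 1/2, 3/7

Using the convergent recurrence p_i = a_i*p_{i-1} + p_{i-2}, q_i = a_i*q_{i-1} + q_{i-2} with p_{-2}=0, p_{-1}=1, q_{-2}=1, q_{-1}=0:
  i=0: a_0=0, p_0 = 0*1 + 0 = 0, q_0 = 0*0 + 1 = 1.
  i=1: a_1=2, p_1 = 2*0 + 1 = 1, q_1 = 2*1 + 0 = 2.
  i=2: a_2=3, p_2 = 3*1 + 0 = 3, q_2 = 3*2 + 1 = 7.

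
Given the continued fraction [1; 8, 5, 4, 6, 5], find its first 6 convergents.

1/1, 9/8, 46/41, 193/172, 1204/1073, 6213/5537

Using the convergent recurrence p_i = a_i*p_{i-1} + p_{i-2}, q_i = a_i*q_{i-1} + q_{i-2} with p_{-2}=0, p_{-1}=1, q_{-2}=1, q_{-1}=0:
  i=0: a_0=1, p_0 = 1*1 + 0 = 1, q_0 = 1*0 + 1 = 1.
  i=1: a_1=8, p_1 = 8*1 + 1 = 9, q_1 = 8*1 + 0 = 8.
  i=2: a_2=5, p_2 = 5*9 + 1 = 46, q_2 = 5*8 + 1 = 41.
  i=3: a_3=4, p_3 = 4*46 + 9 = 193, q_3 = 4*41 + 8 = 172.
  i=4: a_4=6, p_4 = 6*193 + 46 = 1204, q_4 = 6*172 + 41 = 1073.
  i=5: a_5=5, p_5 = 5*1204 + 193 = 6213, q_5 = 5*1073 + 172 = 5537.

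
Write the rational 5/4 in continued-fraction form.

Run the Euclidean algorithm on 5 and 4; the successive quotients are the partial quotients a_0, a_1, ... (each step inverts the fractional part left over by the previous one):
  5 = 1*4 + 1, so a_0 = 1.
  4 = 4*1 + 0, so a_1 = 4.
The remainder reaches 0 after 2 divisions, so the expansion has 2 partial quotients, read off in order.

[1; 4]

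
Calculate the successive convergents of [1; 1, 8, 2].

1/1, 2/1, 17/9, 36/19

Using the convergent recurrence p_i = a_i*p_{i-1} + p_{i-2}, q_i = a_i*q_{i-1} + q_{i-2} with p_{-2}=0, p_{-1}=1, q_{-2}=1, q_{-1}=0:
  i=0: a_0=1, p_0 = 1*1 + 0 = 1, q_0 = 1*0 + 1 = 1.
  i=1: a_1=1, p_1 = 1*1 + 1 = 2, q_1 = 1*1 + 0 = 1.
  i=2: a_2=8, p_2 = 8*2 + 1 = 17, q_2 = 8*1 + 1 = 9.
  i=3: a_3=2, p_3 = 2*17 + 2 = 36, q_3 = 2*9 + 1 = 19.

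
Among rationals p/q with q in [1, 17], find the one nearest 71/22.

Expand x = 71/22 as a continued fraction with the Euclidean algorithm:
  71 = 3*22 + 5, so a_0 = 3.
  22 = 4*5 + 2, so a_1 = 4.
  5 = 2*2 + 1, so a_2 = 2.
  2 = 2*1 + 0, so a_3 = 2.
so x = [3; 4, 2, 2].
Convergents (p_i = a_i*p_{i-1} + p_{i-2}, q_i = a_i*q_{i-1} + q_{i-2} with p_{-2}=0, p_{-1}=1, q_{-2}=1, q_{-1}=0), until the denominator exceeds 17:
  i=0: a_0=3, p_0 = 3*1 + 0 = 3, q_0 = 3*0 + 1 = 1.
  i=1: a_1=4, p_1 = 4*3 + 1 = 13, q_1 = 4*1 + 0 = 4.
  i=2: a_2=2, p_2 = 2*13 + 3 = 29, q_2 = 2*4 + 1 = 9.
  i=3: a_3=2, p_3 = 2*29 + 13 = 71, q_3 = 2*9 + 4 = 22.
q_3 = 22 > 17, so the last convergent with denominator <= 17 is p_2/q_2 = 29/9.
The closest fraction with denominator <= 17 is either p_2/q_2 or the intermediate fraction (k*p_2 + p_1)/(k*q_2 + q_1) with the largest k >= 1 whose denominator stays <= 17; these approach x as k grows, and every other convergent or intermediate fraction in range is farther away.
Largest k: floor((17 - q_1)/q_2) = floor((17 - 4)/9) = 1.
That gives (1*29 + 13)/(1*9 + 4) = 42/13.
Compare the errors: |x - 29/9| = |71*9 - 29*22|/(22*9) = 1/198, and |x - 42/13| = |71*13 - 42*22|/(22*13) = 1/286.
Cross-multiplying, 1*198 = 198 < 286 = 1*286, so 1/286 is smaller: the intermediate fraction 42/13 is closer to x than 29/9.

42/13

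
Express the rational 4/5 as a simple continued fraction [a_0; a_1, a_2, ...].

Run the Euclidean algorithm on 4 and 5; the successive quotients are the partial quotients a_0, a_1, ... (each step inverts the fractional part left over by the previous one):
  4 = 0*5 + 4, so a_0 = 0.
  5 = 1*4 + 1, so a_1 = 1.
  4 = 4*1 + 0, so a_2 = 4.
The remainder reaches 0 after 3 divisions, so the expansion has 3 partial quotients, read off in order.

[0; 1, 4]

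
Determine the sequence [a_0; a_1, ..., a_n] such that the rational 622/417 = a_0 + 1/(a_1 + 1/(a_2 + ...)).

[1; 2, 29, 3, 2]

Run the Euclidean algorithm on 622 and 417; the successive quotients are the partial quotients a_0, a_1, ... (each step inverts the fractional part left over by the previous one):
  622 = 1*417 + 205, so a_0 = 1.
  417 = 2*205 + 7, so a_1 = 2.
  205 = 29*7 + 2, so a_2 = 29.
  7 = 3*2 + 1, so a_3 = 3.
  2 = 2*1 + 0, so a_4 = 2.
The remainder reaches 0 after 5 divisions, so the expansion has 5 partial quotients, read off in order.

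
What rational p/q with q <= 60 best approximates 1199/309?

Expand x = 1199/309 as a continued fraction with the Euclidean algorithm:
  1199 = 3*309 + 272, so a_0 = 3.
  309 = 1*272 + 37, so a_1 = 1.
  272 = 7*37 + 13, so a_2 = 7.
  37 = 2*13 + 11, so a_3 = 2.
  13 = 1*11 + 2, so a_4 = 1.
  11 = 5*2 + 1, so a_5 = 5.
  2 = 2*1 + 0, so a_6 = 2.
so x = [3; 1, 7, 2, 1, 5, 2].
Convergents (p_i = a_i*p_{i-1} + p_{i-2}, q_i = a_i*q_{i-1} + q_{i-2} with p_{-2}=0, p_{-1}=1, q_{-2}=1, q_{-1}=0), until the denominator exceeds 60:
  i=0: a_0=3, p_0 = 3*1 + 0 = 3, q_0 = 3*0 + 1 = 1.
  i=1: a_1=1, p_1 = 1*3 + 1 = 4, q_1 = 1*1 + 0 = 1.
  i=2: a_2=7, p_2 = 7*4 + 3 = 31, q_2 = 7*1 + 1 = 8.
  i=3: a_3=2, p_3 = 2*31 + 4 = 66, q_3 = 2*8 + 1 = 17.
  i=4: a_4=1, p_4 = 1*66 + 31 = 97, q_4 = 1*17 + 8 = 25.
  i=5: a_5=5, p_5 = 5*97 + 66 = 551, q_5 = 5*25 + 17 = 142.
q_5 = 142 > 60, so the last convergent with denominator <= 60 is p_4/q_4 = 97/25.
The closest fraction with denominator <= 60 is either p_4/q_4 or the intermediate fraction (k*p_4 + p_3)/(k*q_4 + q_3) with the largest k >= 1 whose denominator stays <= 60; these approach x as k grows, and every other convergent or intermediate fraction in range is farther away.
Largest k: floor((60 - q_3)/q_4) = floor((60 - 17)/25) = 1.
That gives (1*97 + 66)/(1*25 + 17) = 163/42.
Compare the errors: |x - 97/25| = |1199*25 - 97*309|/(309*25) = 2/7725, and |x - 163/42| = |1199*42 - 163*309|/(309*42) = 9/12978.
Cross-multiplying, 2*12978 = 25956 < 69525 = 9*7725, so 2/7725 is smaller: the convergent 97/25 is closer to x than 163/42.

97/25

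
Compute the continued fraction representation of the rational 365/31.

[11; 1, 3, 2, 3]

Run the Euclidean algorithm on 365 and 31; the successive quotients are the partial quotients a_0, a_1, ... (each step inverts the fractional part left over by the previous one):
  365 = 11*31 + 24, so a_0 = 11.
  31 = 1*24 + 7, so a_1 = 1.
  24 = 3*7 + 3, so a_2 = 3.
  7 = 2*3 + 1, so a_3 = 2.
  3 = 3*1 + 0, so a_4 = 3.
The remainder reaches 0 after 5 divisions, so the expansion has 5 partial quotients, read off in order.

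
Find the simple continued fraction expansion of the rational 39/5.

[7; 1, 4]

Run the Euclidean algorithm on 39 and 5; the successive quotients are the partial quotients a_0, a_1, ... (each step inverts the fractional part left over by the previous one):
  39 = 7*5 + 4, so a_0 = 7.
  5 = 1*4 + 1, so a_1 = 1.
  4 = 4*1 + 0, so a_2 = 4.
The remainder reaches 0 after 3 divisions, so the expansion has 3 partial quotients, read off in order.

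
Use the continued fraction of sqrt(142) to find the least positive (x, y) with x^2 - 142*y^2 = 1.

(x, y) = (143, 12)

First expand sqrt(142) as a continued fraction. With x_i = (sqrt(142) + m_i)/d_i and (m_0, d_0) = (0, 1): a_0 = floor(sqrt(142)) = 11, since 11^2 = 121 <= 142 < 144 = 12^2.
Iterate m_{i+1} = d_i*a_i - m_i, d_{i+1} = (142 - m_{i+1}^2)/d_i, a_{i+1} = floor((a_0 + m_{i+1})/d_{i+1}):
  m_1 = 1*11 - 0 = 11, d_1 = (142 - 11^2)/1 = 21/1 = 21, a_1 = floor((11 + 11)/21) = 1.
  m_2 = 21*1 - 11 = 10, d_2 = (142 - 10^2)/21 = 42/21 = 2, a_2 = floor((11 + 10)/2) = 10.
  m_3 = 2*10 - 10 = 10, d_3 = (142 - 10^2)/2 = 42/2 = 21, a_3 = floor((11 + 10)/21) = 1.
  m_4 = 21*1 - 10 = 11, d_4 = (142 - 11^2)/21 = 21/21 = 1, a_4 = floor((11 + 11)/1) = 22.
  m_5 = 1*22 - 11 = 11, d_5 = (142 - 11^2)/1 = 21/1 = 21: (m_5, d_5) = (m_1, d_1) = (11, 21), so from here the quotients repeat a_1, ..., a_4; the period length is 4.
So sqrt(142) = [11; (1, 10, 1, 22)] with period length k = 4.
k is even, so the fundamental solution of x^2 - 142y^2 = 1 is (p_{k-1}, q_{k-1}) = (p_3, q_3); compute convergents through index 3.
Convergents (p_i = a_i*p_{i-1} + p_{i-2}, q_i = a_i*q_{i-1} + q_{i-2} with p_{-2}=0, p_{-1}=1, q_{-2}=1, q_{-1}=0):
  i=0: a_0=11, p_0 = 11*1 + 0 = 11, q_0 = 11*0 + 1 = 1.
  i=1: a_1=1, p_1 = 1*11 + 1 = 12, q_1 = 1*1 + 0 = 1.
  i=2: a_2=10, p_2 = 10*12 + 11 = 131, q_2 = 10*1 + 1 = 11.
  i=3: a_3=1, p_3 = 1*131 + 12 = 143, q_3 = 1*11 + 1 = 12.
Check: 143^2 - 142*12^2 = 20449 - 20448 = 1, so (x, y) = (143, 12) solves the equation, and by the theorem it is the least positive solution.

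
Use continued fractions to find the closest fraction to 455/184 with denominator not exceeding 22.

47/19

Expand x = 455/184 as a continued fraction with the Euclidean algorithm:
  455 = 2*184 + 87, so a_0 = 2.
  184 = 2*87 + 10, so a_1 = 2.
  87 = 8*10 + 7, so a_2 = 8.
  10 = 1*7 + 3, so a_3 = 1.
  7 = 2*3 + 1, so a_4 = 2.
  3 = 3*1 + 0, so a_5 = 3.
so x = [2; 2, 8, 1, 2, 3].
Convergents (p_i = a_i*p_{i-1} + p_{i-2}, q_i = a_i*q_{i-1} + q_{i-2} with p_{-2}=0, p_{-1}=1, q_{-2}=1, q_{-1}=0), until the denominator exceeds 22:
  i=0: a_0=2, p_0 = 2*1 + 0 = 2, q_0 = 2*0 + 1 = 1.
  i=1: a_1=2, p_1 = 2*2 + 1 = 5, q_1 = 2*1 + 0 = 2.
  i=2: a_2=8, p_2 = 8*5 + 2 = 42, q_2 = 8*2 + 1 = 17.
  i=3: a_3=1, p_3 = 1*42 + 5 = 47, q_3 = 1*17 + 2 = 19.
  i=4: a_4=2, p_4 = 2*47 + 42 = 136, q_4 = 2*19 + 17 = 55.
q_4 = 55 > 22, so the last convergent with denominator <= 22 is p_3/q_3 = 47/19.
The closest fraction with denominator <= 22 is either p_3/q_3 or the intermediate fraction (k*p_3 + p_2)/(k*q_3 + q_2) with the largest k >= 1 whose denominator stays <= 22; these approach x as k grows, and every other convergent or intermediate fraction in range is farther away.
Largest k: floor((22 - q_2)/q_3) = floor((22 - 17)/19) = 0.
Since k = 0, no intermediate fraction beyond p_3/q_3 has denominator <= 22, so the convergent 47/19 is the closest (its error is |455*19 - 47*184|/(184*19) = 3/3496).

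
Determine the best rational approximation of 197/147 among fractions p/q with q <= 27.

35/26

Expand x = 197/147 as a continued fraction with the Euclidean algorithm:
  197 = 1*147 + 50, so a_0 = 1.
  147 = 2*50 + 47, so a_1 = 2.
  50 = 1*47 + 3, so a_2 = 1.
  47 = 15*3 + 2, so a_3 = 15.
  3 = 1*2 + 1, so a_4 = 1.
  2 = 2*1 + 0, so a_5 = 2.
so x = [1; 2, 1, 15, 1, 2].
Convergents (p_i = a_i*p_{i-1} + p_{i-2}, q_i = a_i*q_{i-1} + q_{i-2} with p_{-2}=0, p_{-1}=1, q_{-2}=1, q_{-1}=0), until the denominator exceeds 27:
  i=0: a_0=1, p_0 = 1*1 + 0 = 1, q_0 = 1*0 + 1 = 1.
  i=1: a_1=2, p_1 = 2*1 + 1 = 3, q_1 = 2*1 + 0 = 2.
  i=2: a_2=1, p_2 = 1*3 + 1 = 4, q_2 = 1*2 + 1 = 3.
  i=3: a_3=15, p_3 = 15*4 + 3 = 63, q_3 = 15*3 + 2 = 47.
q_3 = 47 > 27, so the last convergent with denominator <= 27 is p_2/q_2 = 4/3.
The closest fraction with denominator <= 27 is either p_2/q_2 or the intermediate fraction (k*p_2 + p_1)/(k*q_2 + q_1) with the largest k >= 1 whose denominator stays <= 27; these approach x as k grows, and every other convergent or intermediate fraction in range is farther away.
Largest k: floor((27 - q_1)/q_2) = floor((27 - 2)/3) = 8.
That gives (8*4 + 3)/(8*3 + 2) = 35/26.
Compare the errors: |x - 4/3| = |197*3 - 4*147|/(147*3) = 3/441, and |x - 35/26| = |197*26 - 35*147|/(147*26) = 23/3822.
Cross-multiplying, 23*441 = 10143 < 11466 = 3*3822, so 23/3822 is smaller: the intermediate fraction 35/26 is closer to x than 4/3.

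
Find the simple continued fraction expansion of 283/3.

[94; 3]

Run the Euclidean algorithm on 283 and 3; the successive quotients are the partial quotients a_0, a_1, ... (each step inverts the fractional part left over by the previous one):
  283 = 94*3 + 1, so a_0 = 94.
  3 = 3*1 + 0, so a_1 = 3.
The remainder reaches 0 after 2 divisions, so the expansion has 2 partial quotients, read off in order.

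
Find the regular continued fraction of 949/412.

[2; 3, 3, 2, 1, 1, 1, 4]

Run the Euclidean algorithm on 949 and 412; the successive quotients are the partial quotients a_0, a_1, ... (each step inverts the fractional part left over by the previous one):
  949 = 2*412 + 125, so a_0 = 2.
  412 = 3*125 + 37, so a_1 = 3.
  125 = 3*37 + 14, so a_2 = 3.
  37 = 2*14 + 9, so a_3 = 2.
  14 = 1*9 + 5, so a_4 = 1.
  9 = 1*5 + 4, so a_5 = 1.
  5 = 1*4 + 1, so a_6 = 1.
  4 = 4*1 + 0, so a_7 = 4.
The remainder reaches 0 after 8 divisions, so the expansion has 8 partial quotients, read off in order.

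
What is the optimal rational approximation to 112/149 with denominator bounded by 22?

Expand x = 112/149 as a continued fraction with the Euclidean algorithm:
  112 = 0*149 + 112, so a_0 = 0.
  149 = 1*112 + 37, so a_1 = 1.
  112 = 3*37 + 1, so a_2 = 3.
  37 = 37*1 + 0, so a_3 = 37.
so x = [0; 1, 3, 37].
Convergents (p_i = a_i*p_{i-1} + p_{i-2}, q_i = a_i*q_{i-1} + q_{i-2} with p_{-2}=0, p_{-1}=1, q_{-2}=1, q_{-1}=0), until the denominator exceeds 22:
  i=0: a_0=0, p_0 = 0*1 + 0 = 0, q_0 = 0*0 + 1 = 1.
  i=1: a_1=1, p_1 = 1*0 + 1 = 1, q_1 = 1*1 + 0 = 1.
  i=2: a_2=3, p_2 = 3*1 + 0 = 3, q_2 = 3*1 + 1 = 4.
  i=3: a_3=37, p_3 = 37*3 + 1 = 112, q_3 = 37*4 + 1 = 149.
q_3 = 149 > 22, so the last convergent with denominator <= 22 is p_2/q_2 = 3/4.
The closest fraction with denominator <= 22 is either p_2/q_2 or the intermediate fraction (k*p_2 + p_1)/(k*q_2 + q_1) with the largest k >= 1 whose denominator stays <= 22; these approach x as k grows, and every other convergent or intermediate fraction in range is farther away.
Largest k: floor((22 - q_1)/q_2) = floor((22 - 1)/4) = 5.
That gives (5*3 + 1)/(5*4 + 1) = 16/21.
Compare the errors: |x - 3/4| = |112*4 - 3*149|/(149*4) = 1/596, and |x - 16/21| = |112*21 - 16*149|/(149*21) = 32/3129.
Cross-multiplying, 1*3129 = 3129 < 19072 = 32*596, so 1/596 is smaller: the convergent 3/4 is closer to x than 16/21.

3/4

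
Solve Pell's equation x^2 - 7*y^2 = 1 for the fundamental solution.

(x, y) = (8, 3)

First expand sqrt(7) as a continued fraction. With x_i = (sqrt(7) + m_i)/d_i and (m_0, d_0) = (0, 1): a_0 = floor(sqrt(7)) = 2, since 2^2 = 4 <= 7 < 9 = 3^2.
Iterate m_{i+1} = d_i*a_i - m_i, d_{i+1} = (7 - m_{i+1}^2)/d_i, a_{i+1} = floor((a_0 + m_{i+1})/d_{i+1}):
  m_1 = 1*2 - 0 = 2, d_1 = (7 - 2^2)/1 = 3/1 = 3, a_1 = floor((2 + 2)/3) = 1.
  m_2 = 3*1 - 2 = 1, d_2 = (7 - 1^2)/3 = 6/3 = 2, a_2 = floor((2 + 1)/2) = 1.
  m_3 = 2*1 - 1 = 1, d_3 = (7 - 1^2)/2 = 6/2 = 3, a_3 = floor((2 + 1)/3) = 1.
  m_4 = 3*1 - 1 = 2, d_4 = (7 - 2^2)/3 = 3/3 = 1, a_4 = floor((2 + 2)/1) = 4.
  m_5 = 1*4 - 2 = 2, d_5 = (7 - 2^2)/1 = 3/1 = 3: (m_5, d_5) = (m_1, d_1) = (2, 3), so from here the quotients repeat a_1, ..., a_4; the period length is 4.
So sqrt(7) = [2; (1, 1, 1, 4)] with period length k = 4.
k is even, so the fundamental solution of x^2 - 7y^2 = 1 is (p_{k-1}, q_{k-1}) = (p_3, q_3); compute convergents through index 3.
Convergents (p_i = a_i*p_{i-1} + p_{i-2}, q_i = a_i*q_{i-1} + q_{i-2} with p_{-2}=0, p_{-1}=1, q_{-2}=1, q_{-1}=0):
  i=0: a_0=2, p_0 = 2*1 + 0 = 2, q_0 = 2*0 + 1 = 1.
  i=1: a_1=1, p_1 = 1*2 + 1 = 3, q_1 = 1*1 + 0 = 1.
  i=2: a_2=1, p_2 = 1*3 + 2 = 5, q_2 = 1*1 + 1 = 2.
  i=3: a_3=1, p_3 = 1*5 + 3 = 8, q_3 = 1*2 + 1 = 3.
Check: 8^2 - 7*3^2 = 64 - 63 = 1, so (x, y) = (8, 3) solves the equation, and by the theorem it is the least positive solution.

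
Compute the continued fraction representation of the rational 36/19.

Run the Euclidean algorithm on 36 and 19; the successive quotients are the partial quotients a_0, a_1, ... (each step inverts the fractional part left over by the previous one):
  36 = 1*19 + 17, so a_0 = 1.
  19 = 1*17 + 2, so a_1 = 1.
  17 = 8*2 + 1, so a_2 = 8.
  2 = 2*1 + 0, so a_3 = 2.
The remainder reaches 0 after 4 divisions, so the expansion has 4 partial quotients, read off in order.

[1; 1, 8, 2]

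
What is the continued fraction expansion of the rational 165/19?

[8; 1, 2, 6]

Run the Euclidean algorithm on 165 and 19; the successive quotients are the partial quotients a_0, a_1, ... (each step inverts the fractional part left over by the previous one):
  165 = 8*19 + 13, so a_0 = 8.
  19 = 1*13 + 6, so a_1 = 1.
  13 = 2*6 + 1, so a_2 = 2.
  6 = 6*1 + 0, so a_3 = 6.
The remainder reaches 0 after 4 divisions, so the expansion has 4 partial quotients, read off in order.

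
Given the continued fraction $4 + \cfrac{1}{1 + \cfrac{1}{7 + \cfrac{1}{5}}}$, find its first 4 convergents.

4/1, 5/1, 39/8, 200/41

Using the convergent recurrence p_i = a_i*p_{i-1} + p_{i-2}, q_i = a_i*q_{i-1} + q_{i-2} with p_{-2}=0, p_{-1}=1, q_{-2}=1, q_{-1}=0:
  i=0: a_0=4, p_0 = 4*1 + 0 = 4, q_0 = 4*0 + 1 = 1.
  i=1: a_1=1, p_1 = 1*4 + 1 = 5, q_1 = 1*1 + 0 = 1.
  i=2: a_2=7, p_2 = 7*5 + 4 = 39, q_2 = 7*1 + 1 = 8.
  i=3: a_3=5, p_3 = 5*39 + 5 = 200, q_3 = 5*8 + 1 = 41.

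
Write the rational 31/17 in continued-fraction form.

[1; 1, 4, 1, 2]

Run the Euclidean algorithm on 31 and 17; the successive quotients are the partial quotients a_0, a_1, ... (each step inverts the fractional part left over by the previous one):
  31 = 1*17 + 14, so a_0 = 1.
  17 = 1*14 + 3, so a_1 = 1.
  14 = 4*3 + 2, so a_2 = 4.
  3 = 1*2 + 1, so a_3 = 1.
  2 = 2*1 + 0, so a_4 = 2.
The remainder reaches 0 after 5 divisions, so the expansion has 5 partial quotients, read off in order.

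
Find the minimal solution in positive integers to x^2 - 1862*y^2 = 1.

First expand sqrt(1862) as a continued fraction. With x_i = (sqrt(1862) + m_i)/d_i and (m_0, d_0) = (0, 1): a_0 = floor(sqrt(1862)) = 43, since 43^2 = 1849 <= 1862 < 1936 = 44^2.
Iterate m_{i+1} = d_i*a_i - m_i, d_{i+1} = (1862 - m_{i+1}^2)/d_i, a_{i+1} = floor((a_0 + m_{i+1})/d_{i+1}):
  m_1 = 1*43 - 0 = 43, d_1 = (1862 - 43^2)/1 = 13/1 = 13, a_1 = floor((43 + 43)/13) = 6.
  m_2 = 13*6 - 43 = 35, d_2 = (1862 - 35^2)/13 = 637/13 = 49, a_2 = floor((43 + 35)/49) = 1.
  m_3 = 49*1 - 35 = 14, d_3 = (1862 - 14^2)/49 = 1666/49 = 34, a_3 = floor((43 + 14)/34) = 1.
  m_4 = 34*1 - 14 = 20, d_4 = (1862 - 20^2)/34 = 1462/34 = 43, a_4 = floor((43 + 20)/43) = 1.
  m_5 = 43*1 - 20 = 23, d_5 = (1862 - 23^2)/43 = 1333/43 = 31, a_5 = floor((43 + 23)/31) = 2.
  m_6 = 31*2 - 23 = 39, d_6 = (1862 - 39^2)/31 = 341/31 = 11, a_6 = floor((43 + 39)/11) = 7.
  m_7 = 11*7 - 39 = 38, d_7 = (1862 - 38^2)/11 = 418/11 = 38, a_7 = floor((43 + 38)/38) = 2.
  m_8 = 38*2 - 38 = 38, d_8 = (1862 - 38^2)/38 = 418/38 = 11, a_8 = floor((43 + 38)/11) = 7.
  m_9 = 11*7 - 38 = 39, d_9 = (1862 - 39^2)/11 = 341/11 = 31, a_9 = floor((43 + 39)/31) = 2.
  m_10 = 31*2 - 39 = 23, d_10 = (1862 - 23^2)/31 = 1333/31 = 43, a_10 = floor((43 + 23)/43) = 1.
  m_11 = 43*1 - 23 = 20, d_11 = (1862 - 20^2)/43 = 1462/43 = 34, a_11 = floor((43 + 20)/34) = 1.
  m_12 = 34*1 - 20 = 14, d_12 = (1862 - 14^2)/34 = 1666/34 = 49, a_12 = floor((43 + 14)/49) = 1.
  m_13 = 49*1 - 14 = 35, d_13 = (1862 - 35^2)/49 = 637/49 = 13, a_13 = floor((43 + 35)/13) = 6.
  m_14 = 13*6 - 35 = 43, d_14 = (1862 - 43^2)/13 = 13/13 = 1, a_14 = floor((43 + 43)/1) = 86.
  m_15 = 1*86 - 43 = 43, d_15 = (1862 - 43^2)/1 = 13/1 = 13: (m_15, d_15) = (m_1, d_1) = (43, 13), so from here the quotients repeat a_1, ..., a_14; the period length is 14.
So sqrt(1862) = [43; (6, 1, 1, 1, 2, 7, 2, 7, 2, 1, 1, 1, 6, 86)] with period length k = 14.
k is even, so the fundamental solution of x^2 - 1862y^2 = 1 is (p_{k-1}, q_{k-1}) = (p_13, q_13); compute convergents through index 13.
Convergents (p_i = a_i*p_{i-1} + p_{i-2}, q_i = a_i*q_{i-1} + q_{i-2} with p_{-2}=0, p_{-1}=1, q_{-2}=1, q_{-1}=0):
  i=0: a_0=43, p_0 = 43*1 + 0 = 43, q_0 = 43*0 + 1 = 1.
  i=1: a_1=6, p_1 = 6*43 + 1 = 259, q_1 = 6*1 + 0 = 6.
  i=2: a_2=1, p_2 = 1*259 + 43 = 302, q_2 = 1*6 + 1 = 7.
  i=3: a_3=1, p_3 = 1*302 + 259 = 561, q_3 = 1*7 + 6 = 13.
  i=4: a_4=1, p_4 = 1*561 + 302 = 863, q_4 = 1*13 + 7 = 20.
  i=5: a_5=2, p_5 = 2*863 + 561 = 2287, q_5 = 2*20 + 13 = 53.
  i=6: a_6=7, p_6 = 7*2287 + 863 = 16872, q_6 = 7*53 + 20 = 391.
  i=7: a_7=2, p_7 = 2*16872 + 2287 = 36031, q_7 = 2*391 + 53 = 835.
  i=8: a_8=7, p_8 = 7*36031 + 16872 = 269089, q_8 = 7*835 + 391 = 6236.
  i=9: a_9=2, p_9 = 2*269089 + 36031 = 574209, q_9 = 2*6236 + 835 = 13307.
  i=10: a_10=1, p_10 = 1*574209 + 269089 = 843298, q_10 = 1*13307 + 6236 = 19543.
  i=11: a_11=1, p_11 = 1*843298 + 574209 = 1417507, q_11 = 1*19543 + 13307 = 32850.
  i=12: a_12=1, p_12 = 1*1417507 + 843298 = 2260805, q_12 = 1*32850 + 19543 = 52393.
  i=13: a_13=6, p_13 = 6*2260805 + 1417507 = 14982337, q_13 = 6*52393 + 32850 = 347208.
Check: 14982337^2 - 1862*347208^2 = 224470421981569 - 224470421981568 = 1, so (x, y) = (14982337, 347208) solves the equation, and by the theorem it is the least positive solution.

(x, y) = (14982337, 347208)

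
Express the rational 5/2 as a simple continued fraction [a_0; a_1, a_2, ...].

Run the Euclidean algorithm on 5 and 2; the successive quotients are the partial quotients a_0, a_1, ... (each step inverts the fractional part left over by the previous one):
  5 = 2*2 + 1, so a_0 = 2.
  2 = 2*1 + 0, so a_1 = 2.
The remainder reaches 0 after 2 divisions, so the expansion has 2 partial quotients, read off in order.

[2; 2]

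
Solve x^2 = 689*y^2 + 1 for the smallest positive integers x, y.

First expand sqrt(689) as a continued fraction. With x_i = (sqrt(689) + m_i)/d_i and (m_0, d_0) = (0, 1): a_0 = floor(sqrt(689)) = 26, since 26^2 = 676 <= 689 < 729 = 27^2.
Iterate m_{i+1} = d_i*a_i - m_i, d_{i+1} = (689 - m_{i+1}^2)/d_i, a_{i+1} = floor((a_0 + m_{i+1})/d_{i+1}):
  m_1 = 1*26 - 0 = 26, d_1 = (689 - 26^2)/1 = 13/1 = 13, a_1 = floor((26 + 26)/13) = 4.
  m_2 = 13*4 - 26 = 26, d_2 = (689 - 26^2)/13 = 13/13 = 1, a_2 = floor((26 + 26)/1) = 52.
  m_3 = 1*52 - 26 = 26, d_3 = (689 - 26^2)/1 = 13/1 = 13: (m_3, d_3) = (m_1, d_1) = (26, 13), so from here the quotients repeat a_1, a_2; the period length is 2.
So sqrt(689) = [26; (4, 52)] with period length k = 2.
k is even, so the fundamental solution of x^2 - 689y^2 = 1 is (p_{k-1}, q_{k-1}) = (p_1, q_1); compute convergents through index 1.
Convergents (p_i = a_i*p_{i-1} + p_{i-2}, q_i = a_i*q_{i-1} + q_{i-2} with p_{-2}=0, p_{-1}=1, q_{-2}=1, q_{-1}=0):
  i=0: a_0=26, p_0 = 26*1 + 0 = 26, q_0 = 26*0 + 1 = 1.
  i=1: a_1=4, p_1 = 4*26 + 1 = 105, q_1 = 4*1 + 0 = 4.
Check: 105^2 - 689*4^2 = 11025 - 11024 = 1, so (x, y) = (105, 4) solves the equation, and by the theorem it is the least positive solution.

(x, y) = (105, 4)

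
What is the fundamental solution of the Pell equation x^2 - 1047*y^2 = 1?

First expand sqrt(1047) as a continued fraction. With x_i = (sqrt(1047) + m_i)/d_i and (m_0, d_0) = (0, 1): a_0 = floor(sqrt(1047)) = 32, since 32^2 = 1024 <= 1047 < 1089 = 33^2.
Iterate m_{i+1} = d_i*a_i - m_i, d_{i+1} = (1047 - m_{i+1}^2)/d_i, a_{i+1} = floor((a_0 + m_{i+1})/d_{i+1}):
  m_1 = 1*32 - 0 = 32, d_1 = (1047 - 32^2)/1 = 23/1 = 23, a_1 = floor((32 + 32)/23) = 2.
  m_2 = 23*2 - 32 = 14, d_2 = (1047 - 14^2)/23 = 851/23 = 37, a_2 = floor((32 + 14)/37) = 1.
  m_3 = 37*1 - 14 = 23, d_3 = (1047 - 23^2)/37 = 518/37 = 14, a_3 = floor((32 + 23)/14) = 3.
  m_4 = 14*3 - 23 = 19, d_4 = (1047 - 19^2)/14 = 686/14 = 49, a_4 = floor((32 + 19)/49) = 1.
  m_5 = 49*1 - 19 = 30, d_5 = (1047 - 30^2)/49 = 147/49 = 3, a_5 = floor((32 + 30)/3) = 20.
  m_6 = 3*20 - 30 = 30, d_6 = (1047 - 30^2)/3 = 147/3 = 49, a_6 = floor((32 + 30)/49) = 1.
  m_7 = 49*1 - 30 = 19, d_7 = (1047 - 19^2)/49 = 686/49 = 14, a_7 = floor((32 + 19)/14) = 3.
  m_8 = 14*3 - 19 = 23, d_8 = (1047 - 23^2)/14 = 518/14 = 37, a_8 = floor((32 + 23)/37) = 1.
  m_9 = 37*1 - 23 = 14, d_9 = (1047 - 14^2)/37 = 851/37 = 23, a_9 = floor((32 + 14)/23) = 2.
  m_10 = 23*2 - 14 = 32, d_10 = (1047 - 32^2)/23 = 23/23 = 1, a_10 = floor((32 + 32)/1) = 64.
  m_11 = 1*64 - 32 = 32, d_11 = (1047 - 32^2)/1 = 23/1 = 23: (m_11, d_11) = (m_1, d_1) = (32, 23), so from here the quotients repeat a_1, ..., a_10; the period length is 10.
So sqrt(1047) = [32; (2, 1, 3, 1, 20, 1, 3, 1, 2, 64)] with period length k = 10.
k is even, so the fundamental solution of x^2 - 1047y^2 = 1 is (p_{k-1}, q_{k-1}) = (p_9, q_9); compute convergents through index 9.
Convergents (p_i = a_i*p_{i-1} + p_{i-2}, q_i = a_i*q_{i-1} + q_{i-2} with p_{-2}=0, p_{-1}=1, q_{-2}=1, q_{-1}=0):
  i=0: a_0=32, p_0 = 32*1 + 0 = 32, q_0 = 32*0 + 1 = 1.
  i=1: a_1=2, p_1 = 2*32 + 1 = 65, q_1 = 2*1 + 0 = 2.
  i=2: a_2=1, p_2 = 1*65 + 32 = 97, q_2 = 1*2 + 1 = 3.
  i=3: a_3=3, p_3 = 3*97 + 65 = 356, q_3 = 3*3 + 2 = 11.
  i=4: a_4=1, p_4 = 1*356 + 97 = 453, q_4 = 1*11 + 3 = 14.
  i=5: a_5=20, p_5 = 20*453 + 356 = 9416, q_5 = 20*14 + 11 = 291.
  i=6: a_6=1, p_6 = 1*9416 + 453 = 9869, q_6 = 1*291 + 14 = 305.
  i=7: a_7=3, p_7 = 3*9869 + 9416 = 39023, q_7 = 3*305 + 291 = 1206.
  i=8: a_8=1, p_8 = 1*39023 + 9869 = 48892, q_8 = 1*1206 + 305 = 1511.
  i=9: a_9=2, p_9 = 2*48892 + 39023 = 136807, q_9 = 2*1511 + 1206 = 4228.
Check: 136807^2 - 1047*4228^2 = 18716155249 - 18716155248 = 1, so (x, y) = (136807, 4228) solves the equation, and by the theorem it is the least positive solution.

(x, y) = (136807, 4228)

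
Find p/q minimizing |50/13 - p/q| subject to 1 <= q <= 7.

Expand x = 50/13 as a continued fraction with the Euclidean algorithm:
  50 = 3*13 + 11, so a_0 = 3.
  13 = 1*11 + 2, so a_1 = 1.
  11 = 5*2 + 1, so a_2 = 5.
  2 = 2*1 + 0, so a_3 = 2.
so x = [3; 1, 5, 2].
Convergents (p_i = a_i*p_{i-1} + p_{i-2}, q_i = a_i*q_{i-1} + q_{i-2} with p_{-2}=0, p_{-1}=1, q_{-2}=1, q_{-1}=0), until the denominator exceeds 7:
  i=0: a_0=3, p_0 = 3*1 + 0 = 3, q_0 = 3*0 + 1 = 1.
  i=1: a_1=1, p_1 = 1*3 + 1 = 4, q_1 = 1*1 + 0 = 1.
  i=2: a_2=5, p_2 = 5*4 + 3 = 23, q_2 = 5*1 + 1 = 6.
  i=3: a_3=2, p_3 = 2*23 + 4 = 50, q_3 = 2*6 + 1 = 13.
q_3 = 13 > 7, so the last convergent with denominator <= 7 is p_2/q_2 = 23/6.
The closest fraction with denominator <= 7 is either p_2/q_2 or the intermediate fraction (k*p_2 + p_1)/(k*q_2 + q_1) with the largest k >= 1 whose denominator stays <= 7; these approach x as k grows, and every other convergent or intermediate fraction in range is farther away.
Largest k: floor((7 - q_1)/q_2) = floor((7 - 1)/6) = 1.
That gives (1*23 + 4)/(1*6 + 1) = 27/7.
Compare the errors: |x - 23/6| = |50*6 - 23*13|/(13*6) = 1/78, and |x - 27/7| = |50*7 - 27*13|/(13*7) = 1/91.
Cross-multiplying, 1*78 = 78 < 91 = 1*91, so 1/91 is smaller: the intermediate fraction 27/7 is closer to x than 23/6.

27/7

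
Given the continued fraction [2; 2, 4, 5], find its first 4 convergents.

Using the convergent recurrence p_i = a_i*p_{i-1} + p_{i-2}, q_i = a_i*q_{i-1} + q_{i-2} with p_{-2}=0, p_{-1}=1, q_{-2}=1, q_{-1}=0:
  i=0: a_0=2, p_0 = 2*1 + 0 = 2, q_0 = 2*0 + 1 = 1.
  i=1: a_1=2, p_1 = 2*2 + 1 = 5, q_1 = 2*1 + 0 = 2.
  i=2: a_2=4, p_2 = 4*5 + 2 = 22, q_2 = 4*2 + 1 = 9.
  i=3: a_3=5, p_3 = 5*22 + 5 = 115, q_3 = 5*9 + 2 = 47.

2/1, 5/2, 22/9, 115/47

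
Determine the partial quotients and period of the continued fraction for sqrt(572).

Write x_i = (sqrt(572) + m_i)/d_i with (m_0, d_0) = (0, 1). a_0 = floor(sqrt(572)) = 23, since 23^2 = 529 <= 572 < 576 = 24^2.
Iterate m_{i+1} = d_i*a_i - m_i, d_{i+1} = (572 - m_{i+1}^2)/d_i, a_{i+1} = floor((a_0 + m_{i+1})/d_{i+1}):
  m_1 = 1*23 - 0 = 23, d_1 = (572 - 23^2)/1 = 43/1 = 43, a_1 = floor((23 + 23)/43) = 1.
  m_2 = 43*1 - 23 = 20, d_2 = (572 - 20^2)/43 = 172/43 = 4, a_2 = floor((23 + 20)/4) = 10.
  m_3 = 4*10 - 20 = 20, d_3 = (572 - 20^2)/4 = 172/4 = 43, a_3 = floor((23 + 20)/43) = 1.
  m_4 = 43*1 - 20 = 23, d_4 = (572 - 23^2)/43 = 43/43 = 1, a_4 = floor((23 + 23)/1) = 46.
  m_5 = 1*46 - 23 = 23, d_5 = (572 - 23^2)/1 = 43/1 = 43: (m_5, d_5) = (m_1, d_1) = (23, 43), so from here the quotients repeat a_1, ..., a_4; the period length is 4.
Hence the expansion of sqrt(572) is a_0 = 23 followed by the repeating block 1, 10, 1, 46 (period 4).

[23; (1, 10, 1, 46)]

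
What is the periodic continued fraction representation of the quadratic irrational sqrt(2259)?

Write x_i = (sqrt(2259) + m_i)/d_i with (m_0, d_0) = (0, 1). a_0 = floor(sqrt(2259)) = 47, since 47^2 = 2209 <= 2259 < 2304 = 48^2.
Iterate m_{i+1} = d_i*a_i - m_i, d_{i+1} = (2259 - m_{i+1}^2)/d_i, a_{i+1} = floor((a_0 + m_{i+1})/d_{i+1}):
  m_1 = 1*47 - 0 = 47, d_1 = (2259 - 47^2)/1 = 50/1 = 50, a_1 = floor((47 + 47)/50) = 1.
  m_2 = 50*1 - 47 = 3, d_2 = (2259 - 3^2)/50 = 2250/50 = 45, a_2 = floor((47 + 3)/45) = 1.
  m_3 = 45*1 - 3 = 42, d_3 = (2259 - 42^2)/45 = 495/45 = 11, a_3 = floor((47 + 42)/11) = 8.
  m_4 = 11*8 - 42 = 46, d_4 = (2259 - 46^2)/11 = 143/11 = 13, a_4 = floor((47 + 46)/13) = 7.
  m_5 = 13*7 - 46 = 45, d_5 = (2259 - 45^2)/13 = 234/13 = 18, a_5 = floor((47 + 45)/18) = 5.
  m_6 = 18*5 - 45 = 45, d_6 = (2259 - 45^2)/18 = 234/18 = 13, a_6 = floor((47 + 45)/13) = 7.
  m_7 = 13*7 - 45 = 46, d_7 = (2259 - 46^2)/13 = 143/13 = 11, a_7 = floor((47 + 46)/11) = 8.
  m_8 = 11*8 - 46 = 42, d_8 = (2259 - 42^2)/11 = 495/11 = 45, a_8 = floor((47 + 42)/45) = 1.
  m_9 = 45*1 - 42 = 3, d_9 = (2259 - 3^2)/45 = 2250/45 = 50, a_9 = floor((47 + 3)/50) = 1.
  m_10 = 50*1 - 3 = 47, d_10 = (2259 - 47^2)/50 = 50/50 = 1, a_10 = floor((47 + 47)/1) = 94.
  m_11 = 1*94 - 47 = 47, d_11 = (2259 - 47^2)/1 = 50/1 = 50: (m_11, d_11) = (m_1, d_1) = (47, 50), so from here the quotients repeat a_1, ..., a_10; the period length is 10.
Hence the expansion of sqrt(2259) is a_0 = 47 followed by the repeating block 1, 1, 8, 7, 5, 7, 8, 1, 1, 94 (period 10).

[47; (1, 1, 8, 7, 5, 7, 8, 1, 1, 94)]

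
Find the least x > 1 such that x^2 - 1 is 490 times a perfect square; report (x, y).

(x, y) = (1039681, 46968)

First expand sqrt(490) as a continued fraction. With x_i = (sqrt(490) + m_i)/d_i and (m_0, d_0) = (0, 1): a_0 = floor(sqrt(490)) = 22, since 22^2 = 484 <= 490 < 529 = 23^2.
Iterate m_{i+1} = d_i*a_i - m_i, d_{i+1} = (490 - m_{i+1}^2)/d_i, a_{i+1} = floor((a_0 + m_{i+1})/d_{i+1}):
  m_1 = 1*22 - 0 = 22, d_1 = (490 - 22^2)/1 = 6/1 = 6, a_1 = floor((22 + 22)/6) = 7.
  m_2 = 6*7 - 22 = 20, d_2 = (490 - 20^2)/6 = 90/6 = 15, a_2 = floor((22 + 20)/15) = 2.
  m_3 = 15*2 - 20 = 10, d_3 = (490 - 10^2)/15 = 390/15 = 26, a_3 = floor((22 + 10)/26) = 1.
  m_4 = 26*1 - 10 = 16, d_4 = (490 - 16^2)/26 = 234/26 = 9, a_4 = floor((22 + 16)/9) = 4.
  m_5 = 9*4 - 16 = 20, d_5 = (490 - 20^2)/9 = 90/9 = 10, a_5 = floor((22 + 20)/10) = 4.
  m_6 = 10*4 - 20 = 20, d_6 = (490 - 20^2)/10 = 90/10 = 9, a_6 = floor((22 + 20)/9) = 4.
  m_7 = 9*4 - 20 = 16, d_7 = (490 - 16^2)/9 = 234/9 = 26, a_7 = floor((22 + 16)/26) = 1.
  m_8 = 26*1 - 16 = 10, d_8 = (490 - 10^2)/26 = 390/26 = 15, a_8 = floor((22 + 10)/15) = 2.
  m_9 = 15*2 - 10 = 20, d_9 = (490 - 20^2)/15 = 90/15 = 6, a_9 = floor((22 + 20)/6) = 7.
  m_10 = 6*7 - 20 = 22, d_10 = (490 - 22^2)/6 = 6/6 = 1, a_10 = floor((22 + 22)/1) = 44.
  m_11 = 1*44 - 22 = 22, d_11 = (490 - 22^2)/1 = 6/1 = 6: (m_11, d_11) = (m_1, d_1) = (22, 6), so from here the quotients repeat a_1, ..., a_10; the period length is 10.
So sqrt(490) = [22; (7, 2, 1, 4, 4, 4, 1, 2, 7, 44)] with period length k = 10.
k is even, so the fundamental solution of x^2 - 490y^2 = 1 is (p_{k-1}, q_{k-1}) = (p_9, q_9); compute convergents through index 9.
Convergents (p_i = a_i*p_{i-1} + p_{i-2}, q_i = a_i*q_{i-1} + q_{i-2} with p_{-2}=0, p_{-1}=1, q_{-2}=1, q_{-1}=0):
  i=0: a_0=22, p_0 = 22*1 + 0 = 22, q_0 = 22*0 + 1 = 1.
  i=1: a_1=7, p_1 = 7*22 + 1 = 155, q_1 = 7*1 + 0 = 7.
  i=2: a_2=2, p_2 = 2*155 + 22 = 332, q_2 = 2*7 + 1 = 15.
  i=3: a_3=1, p_3 = 1*332 + 155 = 487, q_3 = 1*15 + 7 = 22.
  i=4: a_4=4, p_4 = 4*487 + 332 = 2280, q_4 = 4*22 + 15 = 103.
  i=5: a_5=4, p_5 = 4*2280 + 487 = 9607, q_5 = 4*103 + 22 = 434.
  i=6: a_6=4, p_6 = 4*9607 + 2280 = 40708, q_6 = 4*434 + 103 = 1839.
  i=7: a_7=1, p_7 = 1*40708 + 9607 = 50315, q_7 = 1*1839 + 434 = 2273.
  i=8: a_8=2, p_8 = 2*50315 + 40708 = 141338, q_8 = 2*2273 + 1839 = 6385.
  i=9: a_9=7, p_9 = 7*141338 + 50315 = 1039681, q_9 = 7*6385 + 2273 = 46968.
Check: 1039681^2 - 490*46968^2 = 1080936581761 - 1080936581760 = 1, so (x, y) = (1039681, 46968) solves the equation, and by the theorem it is the least positive solution.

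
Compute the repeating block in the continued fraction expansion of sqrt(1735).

Write x_i = (sqrt(1735) + m_i)/d_i with (m_0, d_0) = (0, 1). a_0 = floor(sqrt(1735)) = 41, since 41^2 = 1681 <= 1735 < 1764 = 42^2.
Iterate m_{i+1} = d_i*a_i - m_i, d_{i+1} = (1735 - m_{i+1}^2)/d_i, a_{i+1} = floor((a_0 + m_{i+1})/d_{i+1}):
  m_1 = 1*41 - 0 = 41, d_1 = (1735 - 41^2)/1 = 54/1 = 54, a_1 = floor((41 + 41)/54) = 1.
  m_2 = 54*1 - 41 = 13, d_2 = (1735 - 13^2)/54 = 1566/54 = 29, a_2 = floor((41 + 13)/29) = 1.
  m_3 = 29*1 - 13 = 16, d_3 = (1735 - 16^2)/29 = 1479/29 = 51, a_3 = floor((41 + 16)/51) = 1.
  m_4 = 51*1 - 16 = 35, d_4 = (1735 - 35^2)/51 = 510/51 = 10, a_4 = floor((41 + 35)/10) = 7.
  m_5 = 10*7 - 35 = 35, d_5 = (1735 - 35^2)/10 = 510/10 = 51, a_5 = floor((41 + 35)/51) = 1.
  m_6 = 51*1 - 35 = 16, d_6 = (1735 - 16^2)/51 = 1479/51 = 29, a_6 = floor((41 + 16)/29) = 1.
  m_7 = 29*1 - 16 = 13, d_7 = (1735 - 13^2)/29 = 1566/29 = 54, a_7 = floor((41 + 13)/54) = 1.
  m_8 = 54*1 - 13 = 41, d_8 = (1735 - 41^2)/54 = 54/54 = 1, a_8 = floor((41 + 41)/1) = 82.
  m_9 = 1*82 - 41 = 41, d_9 = (1735 - 41^2)/1 = 54/1 = 54: (m_9, d_9) = (m_1, d_1) = (41, 54), so from here the quotients repeat a_1, ..., a_8; the period length is 8.
Hence the expansion of sqrt(1735) is a_0 = 41 followed by the repeating block 1, 1, 1, 7, 1, 1, 1, 82 (period 8).

[41; (1, 1, 1, 7, 1, 1, 1, 82)]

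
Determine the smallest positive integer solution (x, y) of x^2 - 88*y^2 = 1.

First expand sqrt(88) as a continued fraction. With x_i = (sqrt(88) + m_i)/d_i and (m_0, d_0) = (0, 1): a_0 = floor(sqrt(88)) = 9, since 9^2 = 81 <= 88 < 100 = 10^2.
Iterate m_{i+1} = d_i*a_i - m_i, d_{i+1} = (88 - m_{i+1}^2)/d_i, a_{i+1} = floor((a_0 + m_{i+1})/d_{i+1}):
  m_1 = 1*9 - 0 = 9, d_1 = (88 - 9^2)/1 = 7/1 = 7, a_1 = floor((9 + 9)/7) = 2.
  m_2 = 7*2 - 9 = 5, d_2 = (88 - 5^2)/7 = 63/7 = 9, a_2 = floor((9 + 5)/9) = 1.
  m_3 = 9*1 - 5 = 4, d_3 = (88 - 4^2)/9 = 72/9 = 8, a_3 = floor((9 + 4)/8) = 1.
  m_4 = 8*1 - 4 = 4, d_4 = (88 - 4^2)/8 = 72/8 = 9, a_4 = floor((9 + 4)/9) = 1.
  m_5 = 9*1 - 4 = 5, d_5 = (88 - 5^2)/9 = 63/9 = 7, a_5 = floor((9 + 5)/7) = 2.
  m_6 = 7*2 - 5 = 9, d_6 = (88 - 9^2)/7 = 7/7 = 1, a_6 = floor((9 + 9)/1) = 18.
  m_7 = 1*18 - 9 = 9, d_7 = (88 - 9^2)/1 = 7/1 = 7: (m_7, d_7) = (m_1, d_1) = (9, 7), so from here the quotients repeat a_1, ..., a_6; the period length is 6.
So sqrt(88) = [9; (2, 1, 1, 1, 2, 18)] with period length k = 6.
k is even, so the fundamental solution of x^2 - 88y^2 = 1 is (p_{k-1}, q_{k-1}) = (p_5, q_5); compute convergents through index 5.
Convergents (p_i = a_i*p_{i-1} + p_{i-2}, q_i = a_i*q_{i-1} + q_{i-2} with p_{-2}=0, p_{-1}=1, q_{-2}=1, q_{-1}=0):
  i=0: a_0=9, p_0 = 9*1 + 0 = 9, q_0 = 9*0 + 1 = 1.
  i=1: a_1=2, p_1 = 2*9 + 1 = 19, q_1 = 2*1 + 0 = 2.
  i=2: a_2=1, p_2 = 1*19 + 9 = 28, q_2 = 1*2 + 1 = 3.
  i=3: a_3=1, p_3 = 1*28 + 19 = 47, q_3 = 1*3 + 2 = 5.
  i=4: a_4=1, p_4 = 1*47 + 28 = 75, q_4 = 1*5 + 3 = 8.
  i=5: a_5=2, p_5 = 2*75 + 47 = 197, q_5 = 2*8 + 5 = 21.
Check: 197^2 - 88*21^2 = 38809 - 38808 = 1, so (x, y) = (197, 21) solves the equation, and by the theorem it is the least positive solution.

(x, y) = (197, 21)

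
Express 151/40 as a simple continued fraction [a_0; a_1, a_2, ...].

[3; 1, 3, 2, 4]

Run the Euclidean algorithm on 151 and 40; the successive quotients are the partial quotients a_0, a_1, ... (each step inverts the fractional part left over by the previous one):
  151 = 3*40 + 31, so a_0 = 3.
  40 = 1*31 + 9, so a_1 = 1.
  31 = 3*9 + 4, so a_2 = 3.
  9 = 2*4 + 1, so a_3 = 2.
  4 = 4*1 + 0, so a_4 = 4.
The remainder reaches 0 after 5 divisions, so the expansion has 5 partial quotients, read off in order.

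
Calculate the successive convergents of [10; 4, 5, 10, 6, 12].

Using the convergent recurrence p_i = a_i*p_{i-1} + p_{i-2}, q_i = a_i*q_{i-1} + q_{i-2} with p_{-2}=0, p_{-1}=1, q_{-2}=1, q_{-1}=0:
  i=0: a_0=10, p_0 = 10*1 + 0 = 10, q_0 = 10*0 + 1 = 1.
  i=1: a_1=4, p_1 = 4*10 + 1 = 41, q_1 = 4*1 + 0 = 4.
  i=2: a_2=5, p_2 = 5*41 + 10 = 215, q_2 = 5*4 + 1 = 21.
  i=3: a_3=10, p_3 = 10*215 + 41 = 2191, q_3 = 10*21 + 4 = 214.
  i=4: a_4=6, p_4 = 6*2191 + 215 = 13361, q_4 = 6*214 + 21 = 1305.
  i=5: a_5=12, p_5 = 12*13361 + 2191 = 162523, q_5 = 12*1305 + 214 = 15874.

10/1, 41/4, 215/21, 2191/214, 13361/1305, 162523/15874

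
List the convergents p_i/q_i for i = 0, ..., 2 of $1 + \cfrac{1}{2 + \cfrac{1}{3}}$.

Using the convergent recurrence p_i = a_i*p_{i-1} + p_{i-2}, q_i = a_i*q_{i-1} + q_{i-2} with p_{-2}=0, p_{-1}=1, q_{-2}=1, q_{-1}=0:
  i=0: a_0=1, p_0 = 1*1 + 0 = 1, q_0 = 1*0 + 1 = 1.
  i=1: a_1=2, p_1 = 2*1 + 1 = 3, q_1 = 2*1 + 0 = 2.
  i=2: a_2=3, p_2 = 3*3 + 1 = 10, q_2 = 3*2 + 1 = 7.

1/1, 3/2, 10/7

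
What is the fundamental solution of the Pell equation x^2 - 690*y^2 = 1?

(x, y) = (1471, 56)

First expand sqrt(690) as a continued fraction. With x_i = (sqrt(690) + m_i)/d_i and (m_0, d_0) = (0, 1): a_0 = floor(sqrt(690)) = 26, since 26^2 = 676 <= 690 < 729 = 27^2.
Iterate m_{i+1} = d_i*a_i - m_i, d_{i+1} = (690 - m_{i+1}^2)/d_i, a_{i+1} = floor((a_0 + m_{i+1})/d_{i+1}):
  m_1 = 1*26 - 0 = 26, d_1 = (690 - 26^2)/1 = 14/1 = 14, a_1 = floor((26 + 26)/14) = 3.
  m_2 = 14*3 - 26 = 16, d_2 = (690 - 16^2)/14 = 434/14 = 31, a_2 = floor((26 + 16)/31) = 1.
  m_3 = 31*1 - 16 = 15, d_3 = (690 - 15^2)/31 = 465/31 = 15, a_3 = floor((26 + 15)/15) = 2.
  m_4 = 15*2 - 15 = 15, d_4 = (690 - 15^2)/15 = 465/15 = 31, a_4 = floor((26 + 15)/31) = 1.
  m_5 = 31*1 - 15 = 16, d_5 = (690 - 16^2)/31 = 434/31 = 14, a_5 = floor((26 + 16)/14) = 3.
  m_6 = 14*3 - 16 = 26, d_6 = (690 - 26^2)/14 = 14/14 = 1, a_6 = floor((26 + 26)/1) = 52.
  m_7 = 1*52 - 26 = 26, d_7 = (690 - 26^2)/1 = 14/1 = 14: (m_7, d_7) = (m_1, d_1) = (26, 14), so from here the quotients repeat a_1, ..., a_6; the period length is 6.
So sqrt(690) = [26; (3, 1, 2, 1, 3, 52)] with period length k = 6.
k is even, so the fundamental solution of x^2 - 690y^2 = 1 is (p_{k-1}, q_{k-1}) = (p_5, q_5); compute convergents through index 5.
Convergents (p_i = a_i*p_{i-1} + p_{i-2}, q_i = a_i*q_{i-1} + q_{i-2} with p_{-2}=0, p_{-1}=1, q_{-2}=1, q_{-1}=0):
  i=0: a_0=26, p_0 = 26*1 + 0 = 26, q_0 = 26*0 + 1 = 1.
  i=1: a_1=3, p_1 = 3*26 + 1 = 79, q_1 = 3*1 + 0 = 3.
  i=2: a_2=1, p_2 = 1*79 + 26 = 105, q_2 = 1*3 + 1 = 4.
  i=3: a_3=2, p_3 = 2*105 + 79 = 289, q_3 = 2*4 + 3 = 11.
  i=4: a_4=1, p_4 = 1*289 + 105 = 394, q_4 = 1*11 + 4 = 15.
  i=5: a_5=3, p_5 = 3*394 + 289 = 1471, q_5 = 3*15 + 11 = 56.
Check: 1471^2 - 690*56^2 = 2163841 - 2163840 = 1, so (x, y) = (1471, 56) solves the equation, and by the theorem it is the least positive solution.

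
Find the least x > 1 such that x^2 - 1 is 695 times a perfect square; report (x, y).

(x, y) = (33639, 1276)

First expand sqrt(695) as a continued fraction. With x_i = (sqrt(695) + m_i)/d_i and (m_0, d_0) = (0, 1): a_0 = floor(sqrt(695)) = 26, since 26^2 = 676 <= 695 < 729 = 27^2.
Iterate m_{i+1} = d_i*a_i - m_i, d_{i+1} = (695 - m_{i+1}^2)/d_i, a_{i+1} = floor((a_0 + m_{i+1})/d_{i+1}):
  m_1 = 1*26 - 0 = 26, d_1 = (695 - 26^2)/1 = 19/1 = 19, a_1 = floor((26 + 26)/19) = 2.
  m_2 = 19*2 - 26 = 12, d_2 = (695 - 12^2)/19 = 551/19 = 29, a_2 = floor((26 + 12)/29) = 1.
  m_3 = 29*1 - 12 = 17, d_3 = (695 - 17^2)/29 = 406/29 = 14, a_3 = floor((26 + 17)/14) = 3.
  m_4 = 14*3 - 17 = 25, d_4 = (695 - 25^2)/14 = 70/14 = 5, a_4 = floor((26 + 25)/5) = 10.
  m_5 = 5*10 - 25 = 25, d_5 = (695 - 25^2)/5 = 70/5 = 14, a_5 = floor((26 + 25)/14) = 3.
  m_6 = 14*3 - 25 = 17, d_6 = (695 - 17^2)/14 = 406/14 = 29, a_6 = floor((26 + 17)/29) = 1.
  m_7 = 29*1 - 17 = 12, d_7 = (695 - 12^2)/29 = 551/29 = 19, a_7 = floor((26 + 12)/19) = 2.
  m_8 = 19*2 - 12 = 26, d_8 = (695 - 26^2)/19 = 19/19 = 1, a_8 = floor((26 + 26)/1) = 52.
  m_9 = 1*52 - 26 = 26, d_9 = (695 - 26^2)/1 = 19/1 = 19: (m_9, d_9) = (m_1, d_1) = (26, 19), so from here the quotients repeat a_1, ..., a_8; the period length is 8.
So sqrt(695) = [26; (2, 1, 3, 10, 3, 1, 2, 52)] with period length k = 8.
k is even, so the fundamental solution of x^2 - 695y^2 = 1 is (p_{k-1}, q_{k-1}) = (p_7, q_7); compute convergents through index 7.
Convergents (p_i = a_i*p_{i-1} + p_{i-2}, q_i = a_i*q_{i-1} + q_{i-2} with p_{-2}=0, p_{-1}=1, q_{-2}=1, q_{-1}=0):
  i=0: a_0=26, p_0 = 26*1 + 0 = 26, q_0 = 26*0 + 1 = 1.
  i=1: a_1=2, p_1 = 2*26 + 1 = 53, q_1 = 2*1 + 0 = 2.
  i=2: a_2=1, p_2 = 1*53 + 26 = 79, q_2 = 1*2 + 1 = 3.
  i=3: a_3=3, p_3 = 3*79 + 53 = 290, q_3 = 3*3 + 2 = 11.
  i=4: a_4=10, p_4 = 10*290 + 79 = 2979, q_4 = 10*11 + 3 = 113.
  i=5: a_5=3, p_5 = 3*2979 + 290 = 9227, q_5 = 3*113 + 11 = 350.
  i=6: a_6=1, p_6 = 1*9227 + 2979 = 12206, q_6 = 1*350 + 113 = 463.
  i=7: a_7=2, p_7 = 2*12206 + 9227 = 33639, q_7 = 2*463 + 350 = 1276.
Check: 33639^2 - 695*1276^2 = 1131582321 - 1131582320 = 1, so (x, y) = (33639, 1276) solves the equation, and by the theorem it is the least positive solution.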